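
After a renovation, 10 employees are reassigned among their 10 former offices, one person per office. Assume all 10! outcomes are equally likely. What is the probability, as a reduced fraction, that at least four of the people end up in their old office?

34457/1814400

Favorable outcomes: Σ_{i≥4} C(10,i)·!(10-i) = 210·265 + 252·44 + 210·9 + 120·2 + 45·1 + 10·0 + 1·1 = 68914.
Total outcomes: 10! = 3628800.
Probability = 68914/3628800 = 34457/1814400.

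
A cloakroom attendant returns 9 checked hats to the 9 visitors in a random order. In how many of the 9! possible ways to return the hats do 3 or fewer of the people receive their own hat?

Sum C(9,i)·!(9-i) for i = 0..3:
  i=0: C(9,0)·!9 = 1·133496 = 133496
  i=1: C(9,1)·!8 = 9·14833 = 133497
  i=2: C(9,2)·!7 = 36·1854 = 66744
  i=3: C(9,3)·!6 = 84·265 = 22260
Total = 355997.

355997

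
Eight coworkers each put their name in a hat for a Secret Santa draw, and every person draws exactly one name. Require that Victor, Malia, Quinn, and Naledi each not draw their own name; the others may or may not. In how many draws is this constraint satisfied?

24024

Inclusion-exclusion on the 4 forbidden self-matches:
Σ_{j=0}^{4} (-1)^j C(4,j)(8-j)!
= C(4,0)·8! - C(4,1)·7! + C(4,2)·6! - C(4,3)·5! + C(4,4)·4!
= 40320 - 20160 + 4320 - 480 + 24
= 24024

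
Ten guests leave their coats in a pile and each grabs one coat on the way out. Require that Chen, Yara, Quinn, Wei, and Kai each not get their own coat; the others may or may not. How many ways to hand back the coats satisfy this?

2170680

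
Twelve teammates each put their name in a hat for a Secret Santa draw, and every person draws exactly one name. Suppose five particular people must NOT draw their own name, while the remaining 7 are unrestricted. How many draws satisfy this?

Let A_j be the event that the j-th constrained one is fixed. By inclusion-exclusion over the 5 events:
Σ_{j=0}^{5} (-1)^j C(5,j)(12-j)!
= C(5,0)·12! - C(5,1)·11! + C(5,2)·10! - C(5,3)·9! + C(5,4)·8! - C(5,5)·7!
= 479001600 - 199584000 + 36288000 - 3628800 + 201600 - 5040
= 312273360

312273360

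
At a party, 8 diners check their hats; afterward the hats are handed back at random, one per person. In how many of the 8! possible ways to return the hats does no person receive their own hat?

14833

!8 is the nearest integer to 8!/e.
8! = 40320, and 40320/e ≈ 14832.90, so !8 = 14833.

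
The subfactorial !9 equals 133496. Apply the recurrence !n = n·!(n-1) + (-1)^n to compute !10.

1334961

!10 = 10·133496 + 1 = 1334961.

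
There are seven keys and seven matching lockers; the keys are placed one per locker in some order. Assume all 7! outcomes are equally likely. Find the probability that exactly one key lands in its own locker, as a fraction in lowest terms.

Favorable outcomes: C(7,1)·!6 = 7·265 = 1855.
Total outcomes: 7! = 5040.
Probability = 1855/5040 = 53/144.

53/144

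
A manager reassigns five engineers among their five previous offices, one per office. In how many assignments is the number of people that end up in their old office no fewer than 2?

31

Sum C(5,i)·!(5-i) for i = 2..5:
  i=2: C(5,2)·!3 = 10·2 = 20
  i=3: C(5,3)·!2 = 10·1 = 10
  i=4: C(5,4)·!1 = 5·0 = 0
  i=5: C(5,5)·!0 = 1·1 = 1
Total = 31.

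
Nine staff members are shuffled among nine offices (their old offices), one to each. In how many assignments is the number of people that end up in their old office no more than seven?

362879

# with exactly i fixed is C(9,i)·!(9-i); sum over i=0..7:
  i=0: C(9,0)·!9 = 1·133496 = 133496
  i=1: C(9,1)·!8 = 9·14833 = 133497
  i=2: C(9,2)·!7 = 36·1854 = 66744
  i=3: C(9,3)·!6 = 84·265 = 22260
  i=4: C(9,4)·!5 = 126·44 = 5544
  i=5: C(9,5)·!4 = 126·9 = 1134
  i=6: C(9,6)·!3 = 84·2 = 168
  i=7: C(9,7)·!2 = 36·1 = 36
Total = 362879.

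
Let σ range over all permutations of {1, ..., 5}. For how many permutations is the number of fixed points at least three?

11

Sum C(5,i)·!(5-i) for i = 3..5:
  i=3: C(5,3)·!2 = 10·1 = 10
  i=4: C(5,4)·!1 = 5·0 = 0
  i=5: C(5,5)·!0 = 1·1 = 1
Total = 11.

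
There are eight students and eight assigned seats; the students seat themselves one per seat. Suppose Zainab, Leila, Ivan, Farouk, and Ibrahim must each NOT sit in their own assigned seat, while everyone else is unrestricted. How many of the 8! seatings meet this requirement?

Inclusion-exclusion on the 5 forbidden self-matches:
Σ_{j=0}^{5} (-1)^j C(5,j)(8-j)!
= C(5,0)·8! - C(5,1)·7! + C(5,2)·6! - C(5,3)·5! + C(5,4)·4! - C(5,5)·3!
= 40320 - 25200 + 7200 - 1200 + 120 - 6
= 21234

21234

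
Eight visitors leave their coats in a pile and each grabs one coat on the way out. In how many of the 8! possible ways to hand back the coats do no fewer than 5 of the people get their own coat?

141

Sum C(8,i)·!(8-i) for i = 5..8:
  i=5: C(8,5)·!3 = 56·2 = 112
  i=6: C(8,6)·!2 = 28·1 = 28
  i=7: C(8,7)·!1 = 8·0 = 0
  i=8: C(8,8)·!0 = 1·1 = 1
Total = 141.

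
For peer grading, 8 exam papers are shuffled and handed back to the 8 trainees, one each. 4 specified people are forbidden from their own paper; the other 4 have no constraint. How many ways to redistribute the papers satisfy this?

Let A_j be the event that the j-th constrained one is fixed. By inclusion-exclusion over the 4 events:
Σ_{j=0}^{4} (-1)^j C(4,j)(8-j)!
= C(4,0)·8! - C(4,1)·7! + C(4,2)·6! - C(4,3)·5! + C(4,4)·4!
= 40320 - 20160 + 4320 - 480 + 24
= 24024

24024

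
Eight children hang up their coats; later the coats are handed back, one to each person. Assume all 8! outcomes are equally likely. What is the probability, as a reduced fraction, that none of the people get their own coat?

2119/5760

Favorable outcomes: !8 = 14833.
Total outcomes: 8! = 40320.
Probability = 14833/40320 = 2119/5760.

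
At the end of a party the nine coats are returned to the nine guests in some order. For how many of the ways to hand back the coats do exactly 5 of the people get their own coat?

1134

Choose which 5 of the 9 are fixed: C(9,5) = 126.
The remaining 4 must be deranged: !4 = 9.
Total: 126 × 9 = 1134.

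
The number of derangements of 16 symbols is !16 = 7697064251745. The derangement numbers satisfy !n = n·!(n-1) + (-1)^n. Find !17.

130850092279664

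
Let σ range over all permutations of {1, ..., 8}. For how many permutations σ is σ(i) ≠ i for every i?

Use !n = n·!(n-1) + (-1)^n.
!8 = 8·1854 + 1 = 14833

14833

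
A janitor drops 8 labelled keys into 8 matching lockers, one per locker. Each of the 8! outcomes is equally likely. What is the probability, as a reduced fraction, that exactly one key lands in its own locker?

103/280

Favorable outcomes: C(8,1)·!7 = 8·1854 = 14832.
Total outcomes: 8! = 40320.
Probability = 14832/40320 = 103/280.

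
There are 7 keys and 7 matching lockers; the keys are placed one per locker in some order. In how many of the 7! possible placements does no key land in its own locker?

1854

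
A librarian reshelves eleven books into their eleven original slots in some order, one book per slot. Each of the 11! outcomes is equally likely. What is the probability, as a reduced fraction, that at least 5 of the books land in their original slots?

Favorable outcomes: Σ_{i≥5} C(11,i)·!(11-i) = 462·265 + 462·44 + 330·9 + 165·2 + 55·1 + 11·0 + 1·1 = 146114.
Total outcomes: 11! = 39916800.
Probability = 146114/39916800 = 73057/19958400.

73057/19958400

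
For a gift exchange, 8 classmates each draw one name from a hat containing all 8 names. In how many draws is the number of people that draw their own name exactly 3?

2464

Pick the 3 fixed positions: C(8,3) = 56 ways.
The remaining 5 must be deranged: !5 = 44.
Total: 56 × 44 = 2464.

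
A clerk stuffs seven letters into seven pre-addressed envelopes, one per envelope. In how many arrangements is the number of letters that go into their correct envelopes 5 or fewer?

5039

# with exactly i fixed is C(7,i)·!(7-i); sum over i=0..5:
  i=0: C(7,0)·!7 = 1·1854 = 1854
  i=1: C(7,1)·!6 = 7·265 = 1855
  i=2: C(7,2)·!5 = 21·44 = 924
  i=3: C(7,3)·!4 = 35·9 = 315
  i=4: C(7,4)·!3 = 35·2 = 70
  i=5: C(7,5)·!2 = 21·1 = 21
Total = 5039.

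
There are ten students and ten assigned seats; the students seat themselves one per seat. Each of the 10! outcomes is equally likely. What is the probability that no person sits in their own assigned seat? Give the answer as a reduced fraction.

16481/44800

Favorable outcomes: !10 = 1334961.
Total outcomes: 10! = 3628800.
Probability = 1334961/3628800 = 16481/44800.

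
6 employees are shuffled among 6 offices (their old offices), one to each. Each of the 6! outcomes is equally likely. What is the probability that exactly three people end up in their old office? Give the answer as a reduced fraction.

1/18

Favorable outcomes: C(6,3)·!3 = 20·2 = 40.
Total outcomes: 6! = 720.
Probability = 40/720 = 1/18.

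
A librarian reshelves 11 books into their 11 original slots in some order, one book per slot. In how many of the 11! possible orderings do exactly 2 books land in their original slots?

7342280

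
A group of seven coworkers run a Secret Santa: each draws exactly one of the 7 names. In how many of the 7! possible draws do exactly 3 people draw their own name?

315

Pick the 3 fixed positions: C(7,3) = 35 ways.
The remaining 4 must be deranged: !4 = 9.
Total: 35 × 9 = 315.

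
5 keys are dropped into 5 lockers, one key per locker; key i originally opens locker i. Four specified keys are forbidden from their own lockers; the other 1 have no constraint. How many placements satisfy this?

53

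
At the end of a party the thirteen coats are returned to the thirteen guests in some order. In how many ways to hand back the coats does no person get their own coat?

!13 = 13! · Σ_{k=0}^{13} (-1)^k/k!
= 13! - 13!/1! + 13!/2! - 13!/3! + 13!/4! - 13!/5! + 13!/6! - 13!/7! + 13!/8! - 13!/9! + 13!/10! - 13!/11! + 13!/12! - 13!/13!
= 6227020800 - 6227020800 + 3113510400 - 1037836800 + 259459200 - 51891840 + 8648640 - 1235520 + 154440 - 17160 + 1716 - 156 + 13 - 1
= 2290792932

2290792932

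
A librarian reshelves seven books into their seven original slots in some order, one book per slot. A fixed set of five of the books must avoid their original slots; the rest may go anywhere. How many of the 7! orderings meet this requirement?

2428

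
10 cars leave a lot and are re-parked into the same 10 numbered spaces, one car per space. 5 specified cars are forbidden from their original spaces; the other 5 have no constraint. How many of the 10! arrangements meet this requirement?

Let A_j be the event that the j-th constrained one is fixed. By inclusion-exclusion over the 5 events:
Σ_{j=0}^{5} (-1)^j C(5,j)(10-j)!
= C(5,0)·10! - C(5,1)·9! + C(5,2)·8! - C(5,3)·7! + C(5,4)·6! - C(5,5)·5!
= 3628800 - 1814400 + 403200 - 50400 + 3600 - 120
= 2170680

2170680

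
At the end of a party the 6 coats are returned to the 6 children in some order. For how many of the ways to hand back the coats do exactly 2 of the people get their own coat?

135

Pick the 2 fixed positions: C(6,2) = 15 ways.
The other 4 form a derangement: !4 = 9.
Total: 15 × 9 = 135.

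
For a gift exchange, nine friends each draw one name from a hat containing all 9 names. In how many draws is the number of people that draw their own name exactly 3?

Choose which 3 of the 9 are fixed: C(9,3) = 84.
The remaining 6 must be deranged: !6 = 265.
Total: 84 × 265 = 22260.

22260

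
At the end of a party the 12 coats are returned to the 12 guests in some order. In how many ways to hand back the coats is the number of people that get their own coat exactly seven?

Pick the 7 fixed positions: C(12,7) = 792 ways.
The other 5 form a derangement: !5 = 44.
Total: 792 × 44 = 34848.

34848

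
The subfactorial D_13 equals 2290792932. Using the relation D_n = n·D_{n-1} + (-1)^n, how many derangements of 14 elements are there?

32071101049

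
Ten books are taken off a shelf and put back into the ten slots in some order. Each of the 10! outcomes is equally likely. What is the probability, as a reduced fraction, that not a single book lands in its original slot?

16481/44800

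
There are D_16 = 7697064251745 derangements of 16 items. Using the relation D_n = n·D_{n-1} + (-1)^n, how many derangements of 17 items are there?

130850092279664

D_17 = 17·7697064251745 - 1 = 130850092279664.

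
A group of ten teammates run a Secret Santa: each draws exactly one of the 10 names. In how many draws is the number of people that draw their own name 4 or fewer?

3615536

Sum C(10,i)·!(10-i) for i = 0..4:
  i=0: C(10,0)·!10 = 1·1334961 = 1334961
  i=1: C(10,1)·!9 = 10·133496 = 1334960
  i=2: C(10,2)·!8 = 45·14833 = 667485
  i=3: C(10,3)·!7 = 120·1854 = 222480
  i=4: C(10,4)·!6 = 210·265 = 55650
Total = 3615536.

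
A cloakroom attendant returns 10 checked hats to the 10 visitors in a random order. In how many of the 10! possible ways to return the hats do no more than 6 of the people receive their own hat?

Sum C(10,i)·!(10-i) for i = 0..6:
  i=0: C(10,0)·!10 = 1·1334961 = 1334961
  i=1: C(10,1)·!9 = 10·133496 = 1334960
  i=2: C(10,2)·!8 = 45·14833 = 667485
  i=3: C(10,3)·!7 = 120·1854 = 222480
  i=4: C(10,4)·!6 = 210·265 = 55650
  i=5: C(10,5)·!5 = 252·44 = 11088
  i=6: C(10,6)·!4 = 210·9 = 1890
Total = 3628514.

3628514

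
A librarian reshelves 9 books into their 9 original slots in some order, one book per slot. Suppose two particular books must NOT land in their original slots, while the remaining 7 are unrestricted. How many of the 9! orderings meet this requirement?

Let A_j be the event that the j-th constrained one is fixed. By inclusion-exclusion over the 2 events:
Σ_{j=0}^{2} (-1)^j C(2,j)(9-j)!
= C(2,0)·9! - C(2,1)·8! + C(2,2)·7!
= 362880 - 80640 + 5040
= 287280

287280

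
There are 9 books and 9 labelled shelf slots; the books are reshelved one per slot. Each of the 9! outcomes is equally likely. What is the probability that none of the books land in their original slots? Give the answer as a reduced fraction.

16687/45360

Favorable outcomes: !9 = 133496.
Total outcomes: 9! = 362880.
Probability = 133496/362880 = 16687/45360.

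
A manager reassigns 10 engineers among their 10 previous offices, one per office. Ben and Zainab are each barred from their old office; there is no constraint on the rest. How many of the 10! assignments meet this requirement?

2943360

Inclusion-exclusion on the 2 forbidden self-matches:
Σ_{j=0}^{2} (-1)^j C(2,j)(10-j)!
= C(2,0)·10! - C(2,1)·9! + C(2,2)·8!
= 3628800 - 725760 + 40320
= 2943360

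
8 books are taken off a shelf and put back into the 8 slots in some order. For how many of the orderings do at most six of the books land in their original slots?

# with exactly i fixed is C(8,i)·!(8-i); sum over i=0..6:
  i=0: C(8,0)·!8 = 1·14833 = 14833
  i=1: C(8,1)·!7 = 8·1854 = 14832
  i=2: C(8,2)·!6 = 28·265 = 7420
  i=3: C(8,3)·!5 = 56·44 = 2464
  i=4: C(8,4)·!4 = 70·9 = 630
  i=5: C(8,5)·!3 = 56·2 = 112
  i=6: C(8,6)·!2 = 28·1 = 28
Total = 40319.

40319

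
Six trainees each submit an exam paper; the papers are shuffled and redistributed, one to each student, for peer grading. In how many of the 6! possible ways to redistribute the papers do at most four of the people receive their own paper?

719

# with exactly i fixed is C(6,i)·!(6-i); sum over i=0..4:
  i=0: C(6,0)·!6 = 1·265 = 265
  i=1: C(6,1)·!5 = 6·44 = 264
  i=2: C(6,2)·!4 = 15·9 = 135
  i=3: C(6,3)·!3 = 20·2 = 40
  i=4: C(6,4)·!2 = 15·1 = 15
Total = 719.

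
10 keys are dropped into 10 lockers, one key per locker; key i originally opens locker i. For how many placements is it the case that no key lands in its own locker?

!10 is the nearest integer to 10!/e.
10! = 3628800, and 3628800/e ≈ 1334960.92, so !10 = 1334961.

1334961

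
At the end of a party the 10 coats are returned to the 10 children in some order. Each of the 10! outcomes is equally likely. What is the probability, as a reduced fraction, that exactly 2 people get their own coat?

Favorable outcomes: C(10,2)·!8 = 45·14833 = 667485.
Total outcomes: 10! = 3628800.
Probability = 667485/3628800 = 2119/11520.

2119/11520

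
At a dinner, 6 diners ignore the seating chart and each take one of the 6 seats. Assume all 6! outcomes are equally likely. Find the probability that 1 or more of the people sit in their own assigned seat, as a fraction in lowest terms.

Favorable outcomes: Σ_{i≥1} C(6,i)·!(6-i) = 6·44 + 15·9 + 20·2 + 15·1 + 6·0 + 1·1 = 455.
Total outcomes: 6! = 720.
Probability = 455/720 = 91/144.

91/144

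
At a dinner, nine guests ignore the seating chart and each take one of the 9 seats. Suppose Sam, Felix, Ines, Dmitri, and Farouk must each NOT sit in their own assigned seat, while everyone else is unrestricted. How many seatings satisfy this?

205056

Inclusion-exclusion on the 5 forbidden self-matches:
Σ_{j=0}^{5} (-1)^j C(5,j)(9-j)!
= C(5,0)·9! - C(5,1)·8! + C(5,2)·7! - C(5,3)·6! + C(5,4)·5! - C(5,5)·4!
= 362880 - 201600 + 50400 - 7200 + 600 - 24
= 205056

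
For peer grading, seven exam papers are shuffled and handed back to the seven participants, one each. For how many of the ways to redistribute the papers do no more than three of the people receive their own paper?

# with exactly i fixed is C(7,i)·!(7-i); sum over i=0..3:
  i=0: C(7,0)·!7 = 1·1854 = 1854
  i=1: C(7,1)·!6 = 7·265 = 1855
  i=2: C(7,2)·!5 = 21·44 = 924
  i=3: C(7,3)·!4 = 35·9 = 315
Total = 4948.

4948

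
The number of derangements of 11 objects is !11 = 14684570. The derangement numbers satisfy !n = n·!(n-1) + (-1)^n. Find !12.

176214841

!12 = 12·14684570 + 1 = 176214841.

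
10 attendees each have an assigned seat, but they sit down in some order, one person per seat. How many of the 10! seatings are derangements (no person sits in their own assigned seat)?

!10 = 10! · Σ_{k=0}^{10} (-1)^k/k!
= 10! - 10!/1! + 10!/2! - 10!/3! + 10!/4! - 10!/5! + 10!/6! - 10!/7! + 10!/8! - 10!/9! + 10!/10!
= 3628800 - 3628800 + 1814400 - 604800 + 151200 - 30240 + 5040 - 720 + 90 - 10 + 1
= 1334961

1334961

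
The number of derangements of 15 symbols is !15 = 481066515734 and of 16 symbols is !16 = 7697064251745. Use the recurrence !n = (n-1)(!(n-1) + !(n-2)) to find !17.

!17 = (17-1)·(!16 + !15) = 16·(7697064251745 + 481066515734) = 16·8178130767479 = 130850092279664.

130850092279664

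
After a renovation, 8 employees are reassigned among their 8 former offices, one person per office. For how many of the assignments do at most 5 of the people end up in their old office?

40291

# with exactly i fixed is C(8,i)·!(8-i); sum over i=0..5:
  i=0: C(8,0)·!8 = 1·14833 = 14833
  i=1: C(8,1)·!7 = 8·1854 = 14832
  i=2: C(8,2)·!6 = 28·265 = 7420
  i=3: C(8,3)·!5 = 56·44 = 2464
  i=4: C(8,4)·!4 = 70·9 = 630
  i=5: C(8,5)·!3 = 56·2 = 112
Total = 40291.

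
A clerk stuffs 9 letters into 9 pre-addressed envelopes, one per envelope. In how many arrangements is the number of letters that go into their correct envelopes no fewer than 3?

29143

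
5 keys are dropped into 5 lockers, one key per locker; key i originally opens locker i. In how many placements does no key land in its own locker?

44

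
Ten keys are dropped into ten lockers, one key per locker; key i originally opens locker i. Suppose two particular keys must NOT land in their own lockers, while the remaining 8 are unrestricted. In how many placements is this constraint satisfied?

Let A_j be the event that the j-th constrained one is fixed. By inclusion-exclusion over the 2 events:
Σ_{j=0}^{2} (-1)^j C(2,j)(10-j)!
= C(2,0)·10! - C(2,1)·9! + C(2,2)·8!
= 3628800 - 725760 + 40320
= 2943360

2943360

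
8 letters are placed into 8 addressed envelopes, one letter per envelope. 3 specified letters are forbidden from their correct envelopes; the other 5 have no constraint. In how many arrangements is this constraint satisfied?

27240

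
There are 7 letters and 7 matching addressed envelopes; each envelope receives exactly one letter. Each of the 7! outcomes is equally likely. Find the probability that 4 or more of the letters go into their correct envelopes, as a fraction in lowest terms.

Favorable outcomes: Σ_{i≥4} C(7,i)·!(7-i) = 35·2 + 21·1 + 7·0 + 1·1 = 92.
Total outcomes: 7! = 5040.
Probability = 92/5040 = 23/1260.

23/1260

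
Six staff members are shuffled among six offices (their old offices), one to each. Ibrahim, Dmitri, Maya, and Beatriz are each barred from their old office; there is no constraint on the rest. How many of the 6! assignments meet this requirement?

362

Let A_j be the event that the j-th constrained one is fixed. By inclusion-exclusion over the 4 events:
Σ_{j=0}^{4} (-1)^j C(4,j)(6-j)!
= C(4,0)·6! - C(4,1)·5! + C(4,2)·4! - C(4,3)·3! + C(4,4)·2!
= 720 - 480 + 144 - 24 + 2
= 362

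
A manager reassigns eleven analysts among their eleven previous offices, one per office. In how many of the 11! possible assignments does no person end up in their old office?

14684570

!11 = 11! · Σ_{k=0}^{11} (-1)^k/k!
= 11! - 11!/1! + 11!/2! - 11!/3! + 11!/4! - 11!/5! + 11!/6! - 11!/7! + 11!/8! - 11!/9! + 11!/10! - 11!/11!
= 39916800 - 39916800 + 19958400 - 6652800 + 1663200 - 332640 + 55440 - 7920 + 990 - 110 + 11 - 1
= 14684570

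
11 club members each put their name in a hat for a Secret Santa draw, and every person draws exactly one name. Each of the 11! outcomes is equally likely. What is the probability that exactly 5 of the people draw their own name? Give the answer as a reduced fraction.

53/17280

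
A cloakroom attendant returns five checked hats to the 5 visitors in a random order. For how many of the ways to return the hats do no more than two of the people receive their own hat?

Sum C(5,i)·!(5-i) for i = 0..2:
  i=0: C(5,0)·!5 = 1·44 = 44
  i=1: C(5,1)·!4 = 5·9 = 45
  i=2: C(5,2)·!3 = 10·2 = 20
Total = 109.

109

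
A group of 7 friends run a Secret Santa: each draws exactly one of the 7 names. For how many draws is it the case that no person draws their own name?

1854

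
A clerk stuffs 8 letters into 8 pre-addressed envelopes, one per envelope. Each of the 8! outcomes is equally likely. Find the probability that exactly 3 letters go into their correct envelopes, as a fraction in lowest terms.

Favorable outcomes: C(8,3)·!5 = 56·44 = 2464.
Total outcomes: 8! = 40320.
Probability = 2464/40320 = 11/180.

11/180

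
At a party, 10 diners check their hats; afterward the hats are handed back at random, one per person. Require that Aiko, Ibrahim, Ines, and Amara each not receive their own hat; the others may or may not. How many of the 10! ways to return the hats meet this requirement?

2399760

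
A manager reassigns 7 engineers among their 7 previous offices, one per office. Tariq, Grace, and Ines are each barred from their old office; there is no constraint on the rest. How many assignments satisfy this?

3216

Let A_j be the event that the j-th constrained one is fixed. By inclusion-exclusion over the 3 events:
Σ_{j=0}^{3} (-1)^j C(3,j)(7-j)!
= C(3,0)·7! - C(3,1)·6! + C(3,2)·5! - C(3,3)·4!
= 5040 - 2160 + 360 - 24
= 3216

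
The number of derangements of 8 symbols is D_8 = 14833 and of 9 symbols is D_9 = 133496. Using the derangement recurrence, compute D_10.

1334961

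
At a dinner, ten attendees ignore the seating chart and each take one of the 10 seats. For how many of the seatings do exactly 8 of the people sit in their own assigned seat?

Pick the 8 fixed positions: C(10,8) = 45 ways.
The remaining 2 must be deranged: !2 = 1.
Total: 45 × 1 = 45.

45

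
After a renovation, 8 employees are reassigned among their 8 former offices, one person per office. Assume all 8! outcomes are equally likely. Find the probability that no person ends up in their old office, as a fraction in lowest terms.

Favorable outcomes: !8 = 14833.
Total outcomes: 8! = 40320.
Probability = 14833/40320 = 2119/5760.

2119/5760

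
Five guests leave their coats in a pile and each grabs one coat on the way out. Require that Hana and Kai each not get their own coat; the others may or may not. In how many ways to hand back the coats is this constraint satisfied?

78

Inclusion-exclusion on the 2 forbidden self-matches:
Σ_{j=0}^{2} (-1)^j C(2,j)(5-j)!
= C(2,0)·5! - C(2,1)·4! + C(2,2)·3!
= 120 - 48 + 6
= 78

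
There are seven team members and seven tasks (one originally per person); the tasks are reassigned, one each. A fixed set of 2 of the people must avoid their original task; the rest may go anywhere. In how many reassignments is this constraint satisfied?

3720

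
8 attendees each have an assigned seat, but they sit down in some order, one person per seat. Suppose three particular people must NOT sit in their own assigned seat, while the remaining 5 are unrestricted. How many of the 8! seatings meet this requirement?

27240

Inclusion-exclusion on the 3 forbidden self-matches:
Σ_{j=0}^{3} (-1)^j C(3,j)(8-j)!
= C(3,0)·8! - C(3,1)·7! + C(3,2)·6! - C(3,3)·5!
= 40320 - 15120 + 2160 - 120
= 27240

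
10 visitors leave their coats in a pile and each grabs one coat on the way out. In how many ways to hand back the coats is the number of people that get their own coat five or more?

Sum C(10,i)·!(10-i) for i = 5..10:
  i=5: C(10,5)·!5 = 252·44 = 11088
  i=6: C(10,6)·!4 = 210·9 = 1890
  i=7: C(10,7)·!3 = 120·2 = 240
  i=8: C(10,8)·!2 = 45·1 = 45
  i=9: C(10,9)·!1 = 10·0 = 0
  i=10: C(10,10)·!0 = 1·1 = 1
Total = 13264.

13264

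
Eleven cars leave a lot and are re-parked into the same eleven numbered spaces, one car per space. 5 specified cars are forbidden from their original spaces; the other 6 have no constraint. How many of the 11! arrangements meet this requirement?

Let A_j be the event that the j-th constrained one is fixed. By inclusion-exclusion over the 5 events:
Σ_{j=0}^{5} (-1)^j C(5,j)(11-j)!
= C(5,0)·11! - C(5,1)·10! + C(5,2)·9! - C(5,3)·8! + C(5,4)·7! - C(5,5)·6!
= 39916800 - 18144000 + 3628800 - 403200 + 25200 - 720
= 25022880

25022880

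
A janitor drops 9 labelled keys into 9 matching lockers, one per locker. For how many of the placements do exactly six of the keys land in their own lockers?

168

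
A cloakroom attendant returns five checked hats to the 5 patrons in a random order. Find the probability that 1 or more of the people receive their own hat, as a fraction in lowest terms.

Favorable outcomes: Σ_{i≥1} C(5,i)·!(5-i) = 5·9 + 10·2 + 10·1 + 5·0 + 1·1 = 76.
Total outcomes: 5! = 120.
Probability = 76/120 = 19/30.

19/30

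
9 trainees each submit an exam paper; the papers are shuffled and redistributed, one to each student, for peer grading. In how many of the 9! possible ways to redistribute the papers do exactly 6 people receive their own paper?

168

Choose which 6 of the 9 are fixed: C(9,6) = 84.
The remaining 3 must be deranged: !3 = 2.
Total: 84 × 2 = 168.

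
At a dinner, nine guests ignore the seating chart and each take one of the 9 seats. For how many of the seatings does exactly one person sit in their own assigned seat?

133497

Choose which one of the 9 is fixed: C(9,1) = 9.
The remaining 8 must be deranged: !8 = 14833.
Total: 9 × 14833 = 133497.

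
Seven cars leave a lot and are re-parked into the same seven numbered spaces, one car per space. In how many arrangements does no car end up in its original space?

1854

!7 is the nearest integer to 7!/e.
7! = 5040, and 5040/e ≈ 1854.11, so !7 = 1854.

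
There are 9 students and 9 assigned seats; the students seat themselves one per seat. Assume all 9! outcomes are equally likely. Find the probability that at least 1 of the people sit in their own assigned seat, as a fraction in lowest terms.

Favorable outcomes: Σ_{i≥1} C(9,i)·!(9-i) = 9·14833 + 36·1854 + 84·265 + 126·44 + 126·9 + 84·2 + 36·1 + 9·0 + 1·1 = 229384.
Total outcomes: 9! = 362880.
Probability = 229384/362880 = 28673/45360.

28673/45360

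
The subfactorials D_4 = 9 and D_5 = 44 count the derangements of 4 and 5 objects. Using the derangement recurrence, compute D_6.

265

D_6 = (6-1)·(D_5 + D_4) = 5·(44 + 9) = 5·53 = 265.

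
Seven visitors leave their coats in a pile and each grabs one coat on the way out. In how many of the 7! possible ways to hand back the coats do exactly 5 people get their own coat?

21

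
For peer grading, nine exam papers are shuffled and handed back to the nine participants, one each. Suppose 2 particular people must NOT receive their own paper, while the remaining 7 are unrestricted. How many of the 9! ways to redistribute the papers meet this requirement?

Inclusion-exclusion on the 2 forbidden self-matches:
Σ_{j=0}^{2} (-1)^j C(2,j)(9-j)!
= C(2,0)·9! - C(2,1)·8! + C(2,2)·7!
= 362880 - 80640 + 5040
= 287280

287280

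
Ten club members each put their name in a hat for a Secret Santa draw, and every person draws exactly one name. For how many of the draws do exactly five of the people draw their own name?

Choose which 5 of the 10 are fixed: C(10,5) = 252.
The remaining 5 must be deranged: !5 = 44.
Total: 252 × 44 = 11088.

11088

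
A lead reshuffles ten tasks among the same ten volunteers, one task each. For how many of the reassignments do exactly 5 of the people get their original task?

Choose which 5 of the 10 are fixed: C(10,5) = 252.
The other 5 form a derangement: !5 = 44.
Total: 252 × 44 = 11088.

11088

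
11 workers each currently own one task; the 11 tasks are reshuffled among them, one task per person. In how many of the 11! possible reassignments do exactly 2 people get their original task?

7342280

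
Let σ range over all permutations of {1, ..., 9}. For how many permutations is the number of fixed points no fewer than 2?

95887

# with exactly i fixed is C(9,i)·!(9-i); sum over i=2..9:
  i=2: C(9,2)·!7 = 36·1854 = 66744
  i=3: C(9,3)·!6 = 84·265 = 22260
  i=4: C(9,4)·!5 = 126·44 = 5544
  i=5: C(9,5)·!4 = 126·9 = 1134
  i=6: C(9,6)·!3 = 84·2 = 168
  i=7: C(9,7)·!2 = 36·1 = 36
  i=8: C(9,8)·!1 = 9·0 = 0
  i=9: C(9,9)·!0 = 1·1 = 1
Total = 95887.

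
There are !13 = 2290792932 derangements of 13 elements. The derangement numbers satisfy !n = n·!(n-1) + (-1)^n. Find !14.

!14 = 14·2290792932 + 1 = 32071101049.

32071101049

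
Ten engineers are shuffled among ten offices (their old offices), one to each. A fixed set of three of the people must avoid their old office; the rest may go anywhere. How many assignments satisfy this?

2656080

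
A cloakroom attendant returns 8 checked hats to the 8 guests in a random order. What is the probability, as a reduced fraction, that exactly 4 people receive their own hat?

1/64

Favorable outcomes: C(8,4)·!4 = 70·9 = 630.
Total outcomes: 8! = 40320.
Probability = 630/40320 = 1/64.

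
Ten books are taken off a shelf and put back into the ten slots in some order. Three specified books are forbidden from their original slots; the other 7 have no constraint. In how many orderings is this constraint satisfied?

2656080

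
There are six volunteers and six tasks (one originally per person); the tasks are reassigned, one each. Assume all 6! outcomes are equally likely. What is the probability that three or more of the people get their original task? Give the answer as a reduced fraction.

7/90

Favorable outcomes: Σ_{i≥3} C(6,i)·!(6-i) = 20·2 + 15·1 + 6·0 + 1·1 = 56.
Total outcomes: 6! = 720.
Probability = 56/720 = 7/90.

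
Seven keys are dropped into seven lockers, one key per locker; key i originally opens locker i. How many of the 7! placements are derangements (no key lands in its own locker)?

!7 = 7! · Σ_{k=0}^{7} (-1)^k/k!
= 7! - 7!/1! + 7!/2! - 7!/3! + 7!/4! - 7!/5! + 7!/6! - 7!/7!
= 5040 - 5040 + 2520 - 840 + 210 - 42 + 7 - 1
= 1854

1854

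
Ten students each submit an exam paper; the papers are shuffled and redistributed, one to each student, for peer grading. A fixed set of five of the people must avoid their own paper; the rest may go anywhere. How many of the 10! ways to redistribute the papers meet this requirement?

Let A_j be the event that the j-th constrained one is fixed. By inclusion-exclusion over the 5 events:
Σ_{j=0}^{5} (-1)^j C(5,j)(10-j)!
= C(5,0)·10! - C(5,1)·9! + C(5,2)·8! - C(5,3)·7! + C(5,4)·6! - C(5,5)·5!
= 3628800 - 1814400 + 403200 - 50400 + 3600 - 120
= 2170680

2170680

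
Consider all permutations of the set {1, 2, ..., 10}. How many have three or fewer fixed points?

3559886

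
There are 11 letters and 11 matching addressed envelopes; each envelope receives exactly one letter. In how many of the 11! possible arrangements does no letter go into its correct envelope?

14684570

Use !n = (n-1)(!(n-1) + !(n-2)).
!11 = 10·(1334961 + 133496) = 10·1468457 = 14684570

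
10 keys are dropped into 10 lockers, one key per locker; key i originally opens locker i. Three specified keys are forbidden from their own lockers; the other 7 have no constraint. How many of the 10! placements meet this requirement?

Inclusion-exclusion on the 3 forbidden self-matches:
Σ_{j=0}^{3} (-1)^j C(3,j)(10-j)!
= C(3,0)·10! - C(3,1)·9! + C(3,2)·8! - C(3,3)·7!
= 3628800 - 1088640 + 120960 - 5040
= 2656080

2656080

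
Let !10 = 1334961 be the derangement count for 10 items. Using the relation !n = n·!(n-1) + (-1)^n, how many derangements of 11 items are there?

!11 = 11·1334961 - 1 = 14684570.

14684570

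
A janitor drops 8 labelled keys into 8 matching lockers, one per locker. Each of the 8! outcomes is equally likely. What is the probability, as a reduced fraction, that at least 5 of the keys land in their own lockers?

47/13440

Favorable outcomes: Σ_{i≥5} C(8,i)·!(8-i) = 56·2 + 28·1 + 8·0 + 1·1 = 141.
Total outcomes: 8! = 40320.
Probability = 141/40320 = 47/13440.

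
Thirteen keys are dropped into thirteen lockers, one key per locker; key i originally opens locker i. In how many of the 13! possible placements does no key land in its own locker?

2290792932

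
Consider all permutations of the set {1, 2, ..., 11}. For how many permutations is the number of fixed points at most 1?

Sum C(11,i)·!(11-i) for i = 0..1:
  i=0: C(11,0)·!11 = 1·14684570 = 14684570
  i=1: C(11,1)·!10 = 11·1334961 = 14684571
Total = 29369141.

29369141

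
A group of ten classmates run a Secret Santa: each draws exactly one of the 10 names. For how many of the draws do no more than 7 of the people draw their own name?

3628754

# with exactly i fixed is C(10,i)·!(10-i); sum over i=0..7:
  i=0: C(10,0)·!10 = 1·1334961 = 1334961
  i=1: C(10,1)·!9 = 10·133496 = 1334960
  i=2: C(10,2)·!8 = 45·14833 = 667485
  i=3: C(10,3)·!7 = 120·1854 = 222480
  i=4: C(10,4)·!6 = 210·265 = 55650
  i=5: C(10,5)·!5 = 252·44 = 11088
  i=6: C(10,6)·!4 = 210·9 = 1890
  i=7: C(10,7)·!3 = 120·2 = 240
Total = 3628754.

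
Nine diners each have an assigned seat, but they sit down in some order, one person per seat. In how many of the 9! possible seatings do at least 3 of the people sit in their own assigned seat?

Sum C(9,i)·!(9-i) for i = 3..9:
  i=3: C(9,3)·!6 = 84·265 = 22260
  i=4: C(9,4)·!5 = 126·44 = 5544
  i=5: C(9,5)·!4 = 126·9 = 1134
  i=6: C(9,6)·!3 = 84·2 = 168
  i=7: C(9,7)·!2 = 36·1 = 36
  i=8: C(9,8)·!1 = 9·0 = 0
  i=9: C(9,9)·!0 = 1·1 = 1
Total = 29143.

29143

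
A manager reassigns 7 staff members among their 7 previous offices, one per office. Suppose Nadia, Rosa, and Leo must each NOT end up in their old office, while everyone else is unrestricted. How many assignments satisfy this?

Inclusion-exclusion on the 3 forbidden self-matches:
Σ_{j=0}^{3} (-1)^j C(3,j)(7-j)!
= C(3,0)·7! - C(3,1)·6! + C(3,2)·5! - C(3,3)·4!
= 5040 - 2160 + 360 - 24
= 3216

3216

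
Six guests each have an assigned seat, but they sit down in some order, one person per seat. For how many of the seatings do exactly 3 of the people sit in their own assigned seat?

40

Pick the 3 fixed positions: C(6,3) = 20 ways.
The other 3 form a derangement: !3 = 2.
Total: 20 × 2 = 40.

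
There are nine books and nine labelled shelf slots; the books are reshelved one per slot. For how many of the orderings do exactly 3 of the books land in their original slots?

22260

Pick the 3 fixed positions: C(9,3) = 84 ways.
The other 6 form a derangement: !6 = 265.
Total: 84 × 265 = 22260.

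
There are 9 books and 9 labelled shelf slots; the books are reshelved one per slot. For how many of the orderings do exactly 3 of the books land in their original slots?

Pick the 3 fixed positions: C(9,3) = 84 ways.
The remaining 6 must be deranged: !6 = 265.
Total: 84 × 265 = 22260.

22260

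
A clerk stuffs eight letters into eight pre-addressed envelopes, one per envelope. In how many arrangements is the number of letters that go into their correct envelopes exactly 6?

28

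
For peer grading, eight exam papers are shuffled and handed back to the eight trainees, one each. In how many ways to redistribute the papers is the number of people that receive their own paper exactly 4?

630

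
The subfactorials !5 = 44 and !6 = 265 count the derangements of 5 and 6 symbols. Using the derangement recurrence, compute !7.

!7 = (7-1)·(!6 + !5) = 6·(265 + 44) = 6·309 = 1854.

1854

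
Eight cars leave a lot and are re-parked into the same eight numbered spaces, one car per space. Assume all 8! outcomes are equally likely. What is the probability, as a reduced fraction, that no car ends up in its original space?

Favorable outcomes: !8 = 14833.
Total outcomes: 8! = 40320.
Probability = 14833/40320 = 2119/5760.

2119/5760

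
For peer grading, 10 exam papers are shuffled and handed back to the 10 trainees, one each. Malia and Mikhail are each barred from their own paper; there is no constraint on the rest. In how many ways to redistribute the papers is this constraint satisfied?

2943360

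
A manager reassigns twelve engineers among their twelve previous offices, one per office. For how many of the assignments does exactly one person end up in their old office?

176214840

Pick the single fixed position: C(12,1) = 12 ways.
The remaining 11 must be deranged: !11 = 14684570.
Total: 12 × 14684570 = 176214840.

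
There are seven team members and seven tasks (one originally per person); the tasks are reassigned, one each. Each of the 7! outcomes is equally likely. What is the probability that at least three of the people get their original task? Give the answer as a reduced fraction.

Favorable outcomes: Σ_{i≥3} C(7,i)·!(7-i) = 35·9 + 35·2 + 21·1 + 7·0 + 1·1 = 407.
Total outcomes: 7! = 5040.
Probability = 407/5040 = 407/5040.

407/5040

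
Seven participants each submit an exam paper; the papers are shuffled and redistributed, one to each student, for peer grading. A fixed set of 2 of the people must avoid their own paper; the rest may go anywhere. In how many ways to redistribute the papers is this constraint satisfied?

3720

Let A_j be the event that the j-th constrained one is fixed. By inclusion-exclusion over the 2 events:
Σ_{j=0}^{2} (-1)^j C(2,j)(7-j)!
= C(2,0)·7! - C(2,1)·6! + C(2,2)·5!
= 5040 - 1440 + 120
= 3720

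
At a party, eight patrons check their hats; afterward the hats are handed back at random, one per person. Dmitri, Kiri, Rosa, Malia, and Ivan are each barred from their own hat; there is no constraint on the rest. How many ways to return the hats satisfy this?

Let A_j be the event that the j-th constrained one is fixed. By inclusion-exclusion over the 5 events:
Σ_{j=0}^{5} (-1)^j C(5,j)(8-j)!
= C(5,0)·8! - C(5,1)·7! + C(5,2)·6! - C(5,3)·5! + C(5,4)·4! - C(5,5)·3!
= 40320 - 25200 + 7200 - 1200 + 120 - 6
= 21234

21234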